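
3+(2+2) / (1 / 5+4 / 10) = 29 / 3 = 9.67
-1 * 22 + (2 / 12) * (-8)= -70 / 3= -23.33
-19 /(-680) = 19 /680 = 0.03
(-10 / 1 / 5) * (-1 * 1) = 2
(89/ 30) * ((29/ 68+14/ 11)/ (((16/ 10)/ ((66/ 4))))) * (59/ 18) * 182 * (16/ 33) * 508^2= 3880261797.79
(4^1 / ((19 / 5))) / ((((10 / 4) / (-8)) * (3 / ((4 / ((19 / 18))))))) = -1536 / 361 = -4.25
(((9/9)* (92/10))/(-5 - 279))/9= -23/6390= -0.00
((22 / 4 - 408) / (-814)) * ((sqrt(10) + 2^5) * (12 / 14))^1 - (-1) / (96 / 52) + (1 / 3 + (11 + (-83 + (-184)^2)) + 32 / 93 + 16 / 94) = 345 * sqrt(10) / 814 + 481025873011 / 14231976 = 33800.29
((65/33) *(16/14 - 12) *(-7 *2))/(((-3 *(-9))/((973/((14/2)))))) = 1373320/891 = 1541.32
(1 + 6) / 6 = 7 / 6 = 1.17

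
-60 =-60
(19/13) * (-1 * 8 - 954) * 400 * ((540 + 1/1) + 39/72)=-913689100/3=-304563033.33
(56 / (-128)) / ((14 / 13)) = -13 / 32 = -0.41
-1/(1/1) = -1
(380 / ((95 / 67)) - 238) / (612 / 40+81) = 100 / 321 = 0.31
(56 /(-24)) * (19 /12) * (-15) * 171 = 37905 /4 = 9476.25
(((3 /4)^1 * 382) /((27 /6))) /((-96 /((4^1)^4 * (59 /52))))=-22538 /117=-192.63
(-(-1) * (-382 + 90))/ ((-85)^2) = -292/ 7225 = -0.04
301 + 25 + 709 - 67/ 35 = 36158/ 35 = 1033.09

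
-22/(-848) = 11/424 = 0.03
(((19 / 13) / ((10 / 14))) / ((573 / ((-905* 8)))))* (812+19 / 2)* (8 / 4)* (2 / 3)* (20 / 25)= -2531324096 / 111735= -22654.71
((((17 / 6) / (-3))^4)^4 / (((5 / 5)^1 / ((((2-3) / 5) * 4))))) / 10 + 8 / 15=760935682101628143359 / 1517994138707428147200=0.50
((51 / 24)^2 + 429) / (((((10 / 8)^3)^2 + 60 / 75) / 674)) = 5984041600 / 94509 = 63317.16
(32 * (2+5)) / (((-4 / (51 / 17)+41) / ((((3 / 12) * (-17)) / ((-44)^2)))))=-3 / 242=-0.01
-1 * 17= -17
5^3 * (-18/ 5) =-450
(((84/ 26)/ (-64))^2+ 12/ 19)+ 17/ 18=46714003/ 29592576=1.58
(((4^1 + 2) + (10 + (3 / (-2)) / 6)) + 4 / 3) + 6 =277 / 12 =23.08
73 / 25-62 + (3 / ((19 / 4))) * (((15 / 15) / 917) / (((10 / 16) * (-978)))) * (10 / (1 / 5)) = -4194608673 / 70998725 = -59.08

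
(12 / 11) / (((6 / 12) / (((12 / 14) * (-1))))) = -144 / 77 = -1.87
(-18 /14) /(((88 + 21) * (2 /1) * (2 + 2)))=-9 /6104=-0.00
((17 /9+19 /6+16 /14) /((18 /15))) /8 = 3905 /6048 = 0.65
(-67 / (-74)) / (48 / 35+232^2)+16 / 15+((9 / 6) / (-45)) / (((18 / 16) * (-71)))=1425884555161 / 1336222919520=1.07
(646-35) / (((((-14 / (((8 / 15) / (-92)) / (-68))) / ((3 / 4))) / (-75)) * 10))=1833 / 87584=0.02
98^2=9604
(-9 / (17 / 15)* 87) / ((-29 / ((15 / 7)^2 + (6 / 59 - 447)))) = -517876740 / 49147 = -10537.30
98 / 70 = 7 / 5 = 1.40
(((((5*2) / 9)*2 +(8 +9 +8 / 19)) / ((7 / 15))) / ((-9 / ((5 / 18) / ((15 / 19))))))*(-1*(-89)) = -1494755 / 10206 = -146.46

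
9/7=1.29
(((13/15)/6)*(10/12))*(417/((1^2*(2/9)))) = 1807/8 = 225.88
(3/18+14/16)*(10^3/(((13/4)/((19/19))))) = 12500/39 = 320.51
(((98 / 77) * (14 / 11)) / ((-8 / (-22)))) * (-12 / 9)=-196 / 33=-5.94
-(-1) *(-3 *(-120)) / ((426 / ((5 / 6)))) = 50 / 71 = 0.70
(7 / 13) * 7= 3.77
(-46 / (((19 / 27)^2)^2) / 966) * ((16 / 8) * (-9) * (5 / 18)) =885735 / 912247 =0.97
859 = 859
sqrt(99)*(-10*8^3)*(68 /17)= -61440*sqrt(11)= -203773.43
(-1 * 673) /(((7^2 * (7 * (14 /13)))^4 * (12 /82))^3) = -1080654489540943249673 /32472791183095935366372251987637332380799041536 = -0.00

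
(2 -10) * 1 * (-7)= 56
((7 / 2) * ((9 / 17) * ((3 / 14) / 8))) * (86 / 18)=0.24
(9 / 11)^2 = 0.67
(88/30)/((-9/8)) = -352/135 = -2.61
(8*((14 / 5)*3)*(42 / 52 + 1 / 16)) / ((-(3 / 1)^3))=-1267 / 585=-2.17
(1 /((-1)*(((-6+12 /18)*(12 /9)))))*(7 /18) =7 /128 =0.05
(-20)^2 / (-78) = -200 / 39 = -5.13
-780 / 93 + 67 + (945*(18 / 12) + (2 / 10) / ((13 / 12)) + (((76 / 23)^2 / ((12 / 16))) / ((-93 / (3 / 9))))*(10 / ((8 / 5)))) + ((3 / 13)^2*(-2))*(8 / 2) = 1104130478681 / 748286370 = 1475.55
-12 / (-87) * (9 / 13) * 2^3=0.76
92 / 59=1.56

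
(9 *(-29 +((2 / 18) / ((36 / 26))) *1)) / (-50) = 937 / 180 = 5.21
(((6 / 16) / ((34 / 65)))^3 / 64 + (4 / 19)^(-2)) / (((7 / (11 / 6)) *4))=319725588457 / 216369463296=1.48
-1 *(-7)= 7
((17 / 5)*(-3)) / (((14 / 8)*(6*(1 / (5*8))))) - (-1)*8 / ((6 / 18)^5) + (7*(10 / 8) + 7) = 53785 / 28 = 1920.89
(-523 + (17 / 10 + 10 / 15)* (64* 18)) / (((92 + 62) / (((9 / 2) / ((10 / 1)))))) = 99153 / 15400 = 6.44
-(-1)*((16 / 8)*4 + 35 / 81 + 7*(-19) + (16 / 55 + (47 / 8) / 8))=-35224471 / 285120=-123.54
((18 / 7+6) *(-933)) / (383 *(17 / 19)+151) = -53181 / 3283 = -16.20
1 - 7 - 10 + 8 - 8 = -16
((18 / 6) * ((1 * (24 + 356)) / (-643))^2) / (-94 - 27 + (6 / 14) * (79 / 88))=-266851200 / 30718847251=-0.01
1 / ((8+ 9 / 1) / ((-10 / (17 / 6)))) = -60 / 289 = -0.21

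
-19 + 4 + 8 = -7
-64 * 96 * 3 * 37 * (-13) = 8865792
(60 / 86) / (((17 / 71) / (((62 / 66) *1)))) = 22010 / 8041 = 2.74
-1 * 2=-2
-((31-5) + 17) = -43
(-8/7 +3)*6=78/7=11.14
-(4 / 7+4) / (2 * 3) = -16 / 21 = -0.76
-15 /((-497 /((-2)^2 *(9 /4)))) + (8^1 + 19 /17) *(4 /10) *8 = 248807 /8449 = 29.45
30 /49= 0.61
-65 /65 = -1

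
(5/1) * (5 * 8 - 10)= 150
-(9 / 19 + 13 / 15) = -382 / 285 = -1.34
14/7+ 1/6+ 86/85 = 1621/510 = 3.18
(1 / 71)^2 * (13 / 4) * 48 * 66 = 10296 / 5041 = 2.04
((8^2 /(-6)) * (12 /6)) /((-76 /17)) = 272 /57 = 4.77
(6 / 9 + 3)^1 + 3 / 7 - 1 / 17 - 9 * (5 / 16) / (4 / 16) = -7.21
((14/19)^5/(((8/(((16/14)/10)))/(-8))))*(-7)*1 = 2151296/12380495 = 0.17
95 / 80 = 19 / 16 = 1.19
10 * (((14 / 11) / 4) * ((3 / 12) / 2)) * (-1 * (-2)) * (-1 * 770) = -1225 / 2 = -612.50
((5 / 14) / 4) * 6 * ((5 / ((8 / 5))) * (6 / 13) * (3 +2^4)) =21375 / 1456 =14.68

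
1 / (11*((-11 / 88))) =-8 / 11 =-0.73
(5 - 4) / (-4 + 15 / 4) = -4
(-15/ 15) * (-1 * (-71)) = -71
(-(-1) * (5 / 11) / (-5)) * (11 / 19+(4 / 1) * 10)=-771 / 209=-3.69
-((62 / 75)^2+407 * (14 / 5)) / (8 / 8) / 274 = -3207047 / 770625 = -4.16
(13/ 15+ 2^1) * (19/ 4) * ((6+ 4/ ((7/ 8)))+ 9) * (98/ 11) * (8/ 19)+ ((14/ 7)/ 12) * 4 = 165058/ 165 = 1000.35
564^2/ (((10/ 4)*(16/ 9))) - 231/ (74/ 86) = 13191081/ 185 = 71303.14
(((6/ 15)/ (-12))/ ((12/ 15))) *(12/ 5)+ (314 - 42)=2719/ 10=271.90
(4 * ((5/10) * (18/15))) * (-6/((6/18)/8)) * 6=-2073.60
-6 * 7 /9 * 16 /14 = -16 /3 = -5.33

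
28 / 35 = 4 / 5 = 0.80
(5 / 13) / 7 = 5 / 91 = 0.05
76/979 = 0.08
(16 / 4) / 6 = 2 / 3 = 0.67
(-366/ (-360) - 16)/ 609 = -31/ 1260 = -0.02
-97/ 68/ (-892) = 97/ 60656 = 0.00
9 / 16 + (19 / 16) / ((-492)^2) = 2178595 / 3873024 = 0.56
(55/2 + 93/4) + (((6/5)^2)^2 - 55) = -5441/2500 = -2.18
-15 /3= -5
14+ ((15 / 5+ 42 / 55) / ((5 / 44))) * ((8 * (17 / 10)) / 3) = 20518 / 125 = 164.14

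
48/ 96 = 1/ 2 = 0.50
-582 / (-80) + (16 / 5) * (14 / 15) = 6157 / 600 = 10.26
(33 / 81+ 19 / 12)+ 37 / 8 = 1429 / 216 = 6.62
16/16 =1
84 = 84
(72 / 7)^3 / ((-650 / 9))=-1679616 / 111475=-15.07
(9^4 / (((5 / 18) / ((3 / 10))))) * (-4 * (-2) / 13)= 1417176 / 325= 4360.54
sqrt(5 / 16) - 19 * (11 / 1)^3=-25288.44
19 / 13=1.46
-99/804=-33/268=-0.12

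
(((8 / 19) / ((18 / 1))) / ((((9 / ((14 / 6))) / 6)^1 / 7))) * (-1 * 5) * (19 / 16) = -245 / 162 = -1.51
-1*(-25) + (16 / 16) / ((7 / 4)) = 179 / 7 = 25.57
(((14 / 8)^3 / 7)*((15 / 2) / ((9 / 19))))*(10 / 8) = 23275 / 1536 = 15.15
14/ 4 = 7/ 2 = 3.50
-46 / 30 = -23 / 15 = -1.53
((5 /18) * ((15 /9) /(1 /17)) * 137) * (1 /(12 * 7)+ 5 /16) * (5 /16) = 31732625 /290304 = 109.31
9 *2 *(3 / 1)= 54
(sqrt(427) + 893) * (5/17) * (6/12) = 134.36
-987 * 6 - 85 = -6007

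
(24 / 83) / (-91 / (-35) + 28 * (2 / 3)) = 360 / 26477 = 0.01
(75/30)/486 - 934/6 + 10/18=-150763/972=-155.11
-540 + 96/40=-537.60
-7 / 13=-0.54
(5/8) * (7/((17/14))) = 3.60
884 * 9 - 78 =7878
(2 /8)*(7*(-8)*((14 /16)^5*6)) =-43.08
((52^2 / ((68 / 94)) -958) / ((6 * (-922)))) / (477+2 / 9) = -70887 / 67319830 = -0.00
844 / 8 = 105.50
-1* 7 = -7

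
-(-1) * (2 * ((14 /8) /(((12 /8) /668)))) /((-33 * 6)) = -2338 /297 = -7.87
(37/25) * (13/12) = 481/300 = 1.60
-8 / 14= -4 / 7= -0.57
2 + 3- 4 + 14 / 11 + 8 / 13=413 / 143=2.89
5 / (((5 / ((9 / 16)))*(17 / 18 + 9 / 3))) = 81 / 568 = 0.14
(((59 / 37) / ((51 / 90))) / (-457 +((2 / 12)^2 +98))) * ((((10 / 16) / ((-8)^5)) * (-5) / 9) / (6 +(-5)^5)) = 22125 / 830767119499264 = 0.00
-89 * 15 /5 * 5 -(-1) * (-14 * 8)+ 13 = -1434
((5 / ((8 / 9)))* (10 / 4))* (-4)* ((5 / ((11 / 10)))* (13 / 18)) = -8125 / 44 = -184.66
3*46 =138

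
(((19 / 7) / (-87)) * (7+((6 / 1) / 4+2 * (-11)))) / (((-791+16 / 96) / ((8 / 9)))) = -456 / 963235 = -0.00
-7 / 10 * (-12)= 42 / 5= 8.40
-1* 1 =-1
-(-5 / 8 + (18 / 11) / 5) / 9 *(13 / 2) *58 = 49387 / 3960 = 12.47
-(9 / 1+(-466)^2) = -217165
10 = 10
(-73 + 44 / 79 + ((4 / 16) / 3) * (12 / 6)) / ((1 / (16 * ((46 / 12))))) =-3151828 / 711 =-4432.95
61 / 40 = 1.52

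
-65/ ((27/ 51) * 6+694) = -1105/ 11852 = -0.09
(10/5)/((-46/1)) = -1/23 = -0.04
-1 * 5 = -5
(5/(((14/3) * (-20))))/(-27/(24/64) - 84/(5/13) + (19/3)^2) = 135/630728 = 0.00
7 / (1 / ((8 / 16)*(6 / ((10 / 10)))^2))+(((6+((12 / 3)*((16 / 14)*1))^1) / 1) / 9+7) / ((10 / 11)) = 17009 / 126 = 134.99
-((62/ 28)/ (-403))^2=-1/ 33124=-0.00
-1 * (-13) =13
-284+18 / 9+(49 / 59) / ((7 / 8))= -16582 / 59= -281.05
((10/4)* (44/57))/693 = 10/3591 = 0.00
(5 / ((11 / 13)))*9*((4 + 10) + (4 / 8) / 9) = 1495 / 2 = 747.50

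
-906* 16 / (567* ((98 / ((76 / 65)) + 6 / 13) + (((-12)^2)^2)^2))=-2387008 / 40145678897373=-0.00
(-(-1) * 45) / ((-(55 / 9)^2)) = -729 / 605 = -1.20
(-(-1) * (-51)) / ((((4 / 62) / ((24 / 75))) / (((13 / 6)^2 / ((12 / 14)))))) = -623441 / 450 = -1385.42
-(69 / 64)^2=-4761 / 4096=-1.16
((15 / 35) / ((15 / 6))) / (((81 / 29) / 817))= 47386 / 945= 50.14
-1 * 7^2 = -49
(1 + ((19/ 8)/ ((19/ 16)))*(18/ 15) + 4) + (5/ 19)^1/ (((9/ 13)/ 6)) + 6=4469/ 285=15.68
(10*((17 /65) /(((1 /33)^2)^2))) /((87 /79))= 2816431.31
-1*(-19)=19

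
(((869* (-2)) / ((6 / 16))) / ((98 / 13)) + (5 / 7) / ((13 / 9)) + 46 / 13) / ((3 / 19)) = -22176439 / 5733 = -3868.21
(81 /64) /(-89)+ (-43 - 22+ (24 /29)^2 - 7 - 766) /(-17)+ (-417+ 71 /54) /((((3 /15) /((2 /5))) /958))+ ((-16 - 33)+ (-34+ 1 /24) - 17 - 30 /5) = -1751336666420875 /2198764224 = -796509.53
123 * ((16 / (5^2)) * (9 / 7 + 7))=114144 / 175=652.25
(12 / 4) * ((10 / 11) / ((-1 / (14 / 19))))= -420 / 209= -2.01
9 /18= 1 /2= 0.50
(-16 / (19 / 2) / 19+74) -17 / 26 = 687595 / 9386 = 73.26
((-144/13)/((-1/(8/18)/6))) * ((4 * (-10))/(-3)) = 5120/13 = 393.85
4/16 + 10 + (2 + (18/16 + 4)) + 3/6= 143/8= 17.88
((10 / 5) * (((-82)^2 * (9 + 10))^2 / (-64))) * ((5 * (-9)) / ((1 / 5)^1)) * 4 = 459044874450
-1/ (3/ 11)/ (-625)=11/ 1875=0.01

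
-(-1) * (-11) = -11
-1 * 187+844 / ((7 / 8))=5443 / 7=777.57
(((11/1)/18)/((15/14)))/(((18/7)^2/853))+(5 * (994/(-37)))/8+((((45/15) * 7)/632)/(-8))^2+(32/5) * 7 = 1050706432334363/10342717009920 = 101.59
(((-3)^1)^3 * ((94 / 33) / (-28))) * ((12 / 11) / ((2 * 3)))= 0.50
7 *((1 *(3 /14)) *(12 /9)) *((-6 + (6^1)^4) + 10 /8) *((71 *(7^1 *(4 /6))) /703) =2567005 /2109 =1217.17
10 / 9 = 1.11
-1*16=-16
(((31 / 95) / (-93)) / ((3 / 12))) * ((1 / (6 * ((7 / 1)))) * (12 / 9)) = -8 / 17955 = -0.00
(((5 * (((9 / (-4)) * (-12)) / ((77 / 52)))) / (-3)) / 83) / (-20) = 117 / 6391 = 0.02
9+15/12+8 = 73/4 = 18.25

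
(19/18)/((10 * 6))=19/1080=0.02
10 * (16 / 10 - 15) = -134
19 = 19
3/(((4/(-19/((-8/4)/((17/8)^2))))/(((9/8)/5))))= 148257/20480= 7.24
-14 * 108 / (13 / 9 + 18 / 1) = -77.76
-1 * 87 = -87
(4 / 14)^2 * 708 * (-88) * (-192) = 47849472 / 49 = 976519.84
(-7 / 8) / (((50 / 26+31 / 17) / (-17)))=26299 / 6624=3.97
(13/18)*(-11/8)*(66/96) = -1573/2304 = -0.68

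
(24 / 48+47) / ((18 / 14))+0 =36.94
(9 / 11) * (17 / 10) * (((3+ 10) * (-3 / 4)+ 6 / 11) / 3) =-4131 / 968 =-4.27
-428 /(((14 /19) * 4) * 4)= -2033 /56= -36.30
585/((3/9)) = 1755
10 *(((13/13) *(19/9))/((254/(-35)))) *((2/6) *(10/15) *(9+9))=-13300/1143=-11.64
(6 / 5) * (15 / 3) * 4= 24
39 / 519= 13 / 173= 0.08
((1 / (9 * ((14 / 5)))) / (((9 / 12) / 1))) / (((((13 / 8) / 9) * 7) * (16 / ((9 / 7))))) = 15 / 4459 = 0.00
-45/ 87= -15/ 29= -0.52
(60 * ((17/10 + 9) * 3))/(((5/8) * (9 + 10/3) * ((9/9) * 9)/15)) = 15408/37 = 416.43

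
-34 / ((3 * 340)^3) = -1 / 31212000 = -0.00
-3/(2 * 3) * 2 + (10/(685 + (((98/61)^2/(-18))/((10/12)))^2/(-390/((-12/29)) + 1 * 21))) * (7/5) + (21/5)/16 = -235896167936283913/328975950792200560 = -0.72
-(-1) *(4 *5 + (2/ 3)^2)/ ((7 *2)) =92/ 63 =1.46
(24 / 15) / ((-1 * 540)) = -2 / 675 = -0.00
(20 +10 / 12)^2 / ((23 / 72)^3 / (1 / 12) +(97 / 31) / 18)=768.18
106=106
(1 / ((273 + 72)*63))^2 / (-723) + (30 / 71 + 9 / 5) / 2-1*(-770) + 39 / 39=37447757950368323 / 48500468159850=772.11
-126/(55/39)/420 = -117/550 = -0.21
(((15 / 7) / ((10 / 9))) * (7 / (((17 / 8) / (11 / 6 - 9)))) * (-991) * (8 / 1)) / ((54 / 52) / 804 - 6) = -14252514432 / 236861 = -60172.48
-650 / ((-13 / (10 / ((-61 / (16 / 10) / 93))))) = -74400 / 61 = -1219.67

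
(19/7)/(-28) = -19/196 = -0.10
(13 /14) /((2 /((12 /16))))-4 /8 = -17 /112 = -0.15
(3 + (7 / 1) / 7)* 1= 4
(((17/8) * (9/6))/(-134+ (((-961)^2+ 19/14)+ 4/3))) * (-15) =-16065/310258936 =-0.00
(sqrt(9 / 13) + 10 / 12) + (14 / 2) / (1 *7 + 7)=3 *sqrt(13) / 13 + 4 / 3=2.17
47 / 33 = 1.42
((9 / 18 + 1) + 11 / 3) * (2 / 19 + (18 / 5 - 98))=-487.19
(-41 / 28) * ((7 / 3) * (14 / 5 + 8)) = -369 / 10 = -36.90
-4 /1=-4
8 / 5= 1.60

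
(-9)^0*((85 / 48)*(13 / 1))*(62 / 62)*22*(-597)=-2418845 / 8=-302355.62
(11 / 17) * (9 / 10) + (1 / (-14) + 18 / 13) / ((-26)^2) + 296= 3101595519 / 10457720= 296.58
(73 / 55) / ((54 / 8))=292 / 1485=0.20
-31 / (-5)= 31 / 5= 6.20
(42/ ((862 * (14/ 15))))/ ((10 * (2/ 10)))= 45/ 1724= 0.03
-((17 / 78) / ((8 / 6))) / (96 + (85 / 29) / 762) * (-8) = 375666 / 27579409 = 0.01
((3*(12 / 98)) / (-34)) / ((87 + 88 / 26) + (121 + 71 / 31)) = -3627 / 71730463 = -0.00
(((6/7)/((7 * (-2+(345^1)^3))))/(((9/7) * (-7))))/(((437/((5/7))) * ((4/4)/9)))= -30/6155067515093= -0.00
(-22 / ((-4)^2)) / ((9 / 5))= -55 / 72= -0.76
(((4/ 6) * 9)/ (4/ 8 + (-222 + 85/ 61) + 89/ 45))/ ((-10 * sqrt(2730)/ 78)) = 3294 * sqrt(2730)/ 41913445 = 0.00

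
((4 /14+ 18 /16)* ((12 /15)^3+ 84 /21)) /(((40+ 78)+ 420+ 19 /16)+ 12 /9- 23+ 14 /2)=267336 /22029875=0.01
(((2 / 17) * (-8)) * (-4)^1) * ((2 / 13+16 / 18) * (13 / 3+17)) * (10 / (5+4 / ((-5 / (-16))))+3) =158408704 / 531063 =298.29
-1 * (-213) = 213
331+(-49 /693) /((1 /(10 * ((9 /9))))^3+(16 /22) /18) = 1349769 /4099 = 329.29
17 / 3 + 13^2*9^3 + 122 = 369986 / 3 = 123328.67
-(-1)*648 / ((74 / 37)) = 324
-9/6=-3/2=-1.50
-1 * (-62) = 62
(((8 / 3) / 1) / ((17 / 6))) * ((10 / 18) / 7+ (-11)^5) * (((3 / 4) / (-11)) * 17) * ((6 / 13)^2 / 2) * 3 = 730526976 / 13013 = 56138.24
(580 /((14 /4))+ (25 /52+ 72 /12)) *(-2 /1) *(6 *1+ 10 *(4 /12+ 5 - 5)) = -41786 /13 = -3214.31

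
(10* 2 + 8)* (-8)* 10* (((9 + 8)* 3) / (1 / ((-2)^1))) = 228480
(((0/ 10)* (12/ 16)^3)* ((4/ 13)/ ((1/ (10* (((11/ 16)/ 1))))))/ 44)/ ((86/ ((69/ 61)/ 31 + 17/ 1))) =0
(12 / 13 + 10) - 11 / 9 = 1135 / 117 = 9.70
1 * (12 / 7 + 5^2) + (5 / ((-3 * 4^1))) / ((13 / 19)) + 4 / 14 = 4117 / 156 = 26.39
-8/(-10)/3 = 4/15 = 0.27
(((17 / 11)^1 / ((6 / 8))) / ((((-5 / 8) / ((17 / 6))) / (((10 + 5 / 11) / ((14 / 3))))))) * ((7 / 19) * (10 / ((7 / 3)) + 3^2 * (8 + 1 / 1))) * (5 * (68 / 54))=-1798944080 / 434511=-4140.16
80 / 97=0.82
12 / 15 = 4 / 5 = 0.80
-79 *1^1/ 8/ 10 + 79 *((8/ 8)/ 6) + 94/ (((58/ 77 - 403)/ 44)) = 300017/ 158160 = 1.90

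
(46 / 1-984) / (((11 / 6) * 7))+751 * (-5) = -42109 / 11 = -3828.09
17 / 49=0.35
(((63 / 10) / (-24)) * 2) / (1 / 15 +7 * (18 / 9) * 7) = -63 / 11768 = -0.01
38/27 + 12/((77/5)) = 4546/2079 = 2.19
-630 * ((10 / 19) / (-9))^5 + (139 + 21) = 2599316686240 / 16245685539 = 160.00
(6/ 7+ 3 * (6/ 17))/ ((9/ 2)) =152/ 357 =0.43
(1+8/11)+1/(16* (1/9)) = 403/176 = 2.29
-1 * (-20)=20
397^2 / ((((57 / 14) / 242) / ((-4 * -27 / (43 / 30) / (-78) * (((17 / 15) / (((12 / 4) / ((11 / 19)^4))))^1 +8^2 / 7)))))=-115054766290031216 / 1384139341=-83123687.68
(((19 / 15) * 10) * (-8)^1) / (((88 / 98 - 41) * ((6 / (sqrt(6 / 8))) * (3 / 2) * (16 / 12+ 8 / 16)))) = 14896 * sqrt(3) / 194535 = 0.13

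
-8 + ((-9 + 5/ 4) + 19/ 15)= -869/ 60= -14.48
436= 436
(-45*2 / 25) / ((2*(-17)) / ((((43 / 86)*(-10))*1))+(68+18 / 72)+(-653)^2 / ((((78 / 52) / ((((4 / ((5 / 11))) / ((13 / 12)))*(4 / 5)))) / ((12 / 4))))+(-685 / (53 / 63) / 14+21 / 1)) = -248040 / 381846753187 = -0.00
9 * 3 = 27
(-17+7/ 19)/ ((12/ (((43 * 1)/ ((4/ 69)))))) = -78131/ 76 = -1028.04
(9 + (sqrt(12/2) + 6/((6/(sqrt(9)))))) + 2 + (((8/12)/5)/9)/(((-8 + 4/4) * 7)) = sqrt(6) + 92608/6615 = 16.45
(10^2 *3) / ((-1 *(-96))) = 25 / 8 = 3.12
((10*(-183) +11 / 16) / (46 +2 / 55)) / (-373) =1609795 / 15110976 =0.11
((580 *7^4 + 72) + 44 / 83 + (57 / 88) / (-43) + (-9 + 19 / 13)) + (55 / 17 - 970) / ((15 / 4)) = 1392387.17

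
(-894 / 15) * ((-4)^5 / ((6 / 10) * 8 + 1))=305152 / 29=10522.48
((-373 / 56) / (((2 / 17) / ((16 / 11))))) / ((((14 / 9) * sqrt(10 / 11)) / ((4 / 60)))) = -19023 * sqrt(110) / 53900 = -3.70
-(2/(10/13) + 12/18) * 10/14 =-7/3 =-2.33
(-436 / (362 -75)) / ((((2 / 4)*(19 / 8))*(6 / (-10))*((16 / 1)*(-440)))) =-109 / 359898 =-0.00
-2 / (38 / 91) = -91 / 19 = -4.79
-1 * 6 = -6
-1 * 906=-906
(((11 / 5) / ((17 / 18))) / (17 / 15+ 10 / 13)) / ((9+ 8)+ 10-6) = 0.06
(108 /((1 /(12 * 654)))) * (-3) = -2542752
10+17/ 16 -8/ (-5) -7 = 453/ 80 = 5.66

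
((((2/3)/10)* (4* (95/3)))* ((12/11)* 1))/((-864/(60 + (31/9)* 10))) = -8075/8019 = -1.01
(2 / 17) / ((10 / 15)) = 3 / 17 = 0.18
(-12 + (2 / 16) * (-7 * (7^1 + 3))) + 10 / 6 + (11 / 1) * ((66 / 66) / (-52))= -1505 / 78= -19.29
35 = 35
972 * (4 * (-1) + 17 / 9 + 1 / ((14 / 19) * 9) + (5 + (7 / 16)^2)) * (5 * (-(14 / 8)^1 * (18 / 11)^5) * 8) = -415408829265 / 161051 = -2579362.00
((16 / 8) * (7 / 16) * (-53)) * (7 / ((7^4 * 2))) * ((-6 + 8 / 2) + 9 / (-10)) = 1537 / 7840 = 0.20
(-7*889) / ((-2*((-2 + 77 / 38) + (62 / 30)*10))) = 150.36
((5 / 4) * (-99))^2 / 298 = 245025 / 4768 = 51.39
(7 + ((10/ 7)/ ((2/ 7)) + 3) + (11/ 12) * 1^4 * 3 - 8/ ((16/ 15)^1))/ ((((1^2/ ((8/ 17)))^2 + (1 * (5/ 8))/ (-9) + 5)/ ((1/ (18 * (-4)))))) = -0.02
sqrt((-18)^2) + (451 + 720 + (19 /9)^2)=96670 /81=1193.46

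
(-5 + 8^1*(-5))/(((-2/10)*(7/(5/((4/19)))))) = 21375/28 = 763.39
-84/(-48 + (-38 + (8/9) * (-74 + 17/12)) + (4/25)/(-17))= 240975/431827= 0.56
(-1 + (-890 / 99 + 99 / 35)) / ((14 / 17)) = -8.70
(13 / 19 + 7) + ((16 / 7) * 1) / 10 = 5262 / 665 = 7.91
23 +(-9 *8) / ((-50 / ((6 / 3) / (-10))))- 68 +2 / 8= -22519 / 500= -45.04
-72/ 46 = -1.57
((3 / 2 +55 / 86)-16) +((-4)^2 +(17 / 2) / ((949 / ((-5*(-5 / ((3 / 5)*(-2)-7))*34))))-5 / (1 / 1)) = -6339182 / 1673087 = -3.79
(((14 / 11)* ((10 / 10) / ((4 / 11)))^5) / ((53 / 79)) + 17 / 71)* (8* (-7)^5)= -9669250212265 / 240832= -40149358.11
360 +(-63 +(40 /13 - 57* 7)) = -1286 /13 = -98.92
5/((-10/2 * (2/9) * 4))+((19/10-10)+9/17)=-5913/680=-8.70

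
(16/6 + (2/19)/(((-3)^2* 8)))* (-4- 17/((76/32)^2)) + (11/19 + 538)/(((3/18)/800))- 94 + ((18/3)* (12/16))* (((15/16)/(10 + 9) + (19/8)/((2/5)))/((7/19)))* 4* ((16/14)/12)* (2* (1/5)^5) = 232718973610631/90024375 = 2585066.25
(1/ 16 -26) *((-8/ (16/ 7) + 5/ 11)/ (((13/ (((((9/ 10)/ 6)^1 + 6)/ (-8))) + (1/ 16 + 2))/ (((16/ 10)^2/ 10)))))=-1.36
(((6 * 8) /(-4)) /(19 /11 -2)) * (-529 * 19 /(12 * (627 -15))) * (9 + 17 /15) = -4201318 /6885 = -610.21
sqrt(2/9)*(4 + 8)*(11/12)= 11*sqrt(2)/3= 5.19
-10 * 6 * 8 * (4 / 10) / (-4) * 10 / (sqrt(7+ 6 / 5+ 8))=160 * sqrt(5) / 3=119.26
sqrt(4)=2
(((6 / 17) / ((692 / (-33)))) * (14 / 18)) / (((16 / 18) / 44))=-7623 / 11764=-0.65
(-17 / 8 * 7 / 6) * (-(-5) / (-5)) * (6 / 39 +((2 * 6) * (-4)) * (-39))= 4641.38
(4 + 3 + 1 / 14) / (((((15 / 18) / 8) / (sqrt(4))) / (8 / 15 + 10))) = 250272 / 175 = 1430.13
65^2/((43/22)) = 92950/43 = 2161.63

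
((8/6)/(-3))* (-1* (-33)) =-44/3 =-14.67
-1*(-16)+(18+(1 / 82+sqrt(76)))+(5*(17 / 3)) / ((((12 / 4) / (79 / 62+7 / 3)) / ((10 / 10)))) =2*sqrt(19)+2336414 / 34317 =76.80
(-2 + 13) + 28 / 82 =465 / 41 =11.34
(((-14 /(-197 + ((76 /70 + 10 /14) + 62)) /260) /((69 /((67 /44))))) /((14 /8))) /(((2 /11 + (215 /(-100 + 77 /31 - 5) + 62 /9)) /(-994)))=-52912111 /51932985585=-0.00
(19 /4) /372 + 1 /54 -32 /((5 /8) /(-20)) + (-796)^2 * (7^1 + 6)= 110323724963 /13392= 8238032.03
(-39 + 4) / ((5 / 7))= -49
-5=-5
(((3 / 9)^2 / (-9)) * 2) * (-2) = 4 / 81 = 0.05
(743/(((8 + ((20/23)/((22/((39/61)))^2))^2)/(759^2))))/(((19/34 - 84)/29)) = -45257966142504482317295862/2433857262721575829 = -18595160.38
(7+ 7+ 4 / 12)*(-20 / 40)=-43 / 6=-7.17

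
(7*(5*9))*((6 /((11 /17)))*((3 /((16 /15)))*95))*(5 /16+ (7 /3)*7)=12990914.33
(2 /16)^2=0.02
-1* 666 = -666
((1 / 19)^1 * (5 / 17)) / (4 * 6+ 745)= 5 / 248387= 0.00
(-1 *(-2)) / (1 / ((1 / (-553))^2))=2 / 305809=0.00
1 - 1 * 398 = -397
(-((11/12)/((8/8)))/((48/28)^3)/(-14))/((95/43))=0.01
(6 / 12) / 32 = 0.02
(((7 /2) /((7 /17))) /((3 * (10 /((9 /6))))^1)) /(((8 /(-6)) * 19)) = -51 /3040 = -0.02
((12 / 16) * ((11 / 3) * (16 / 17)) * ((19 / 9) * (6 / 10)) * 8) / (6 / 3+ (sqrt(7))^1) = -13376 / 765+ 6688 * sqrt(7) / 765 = 5.65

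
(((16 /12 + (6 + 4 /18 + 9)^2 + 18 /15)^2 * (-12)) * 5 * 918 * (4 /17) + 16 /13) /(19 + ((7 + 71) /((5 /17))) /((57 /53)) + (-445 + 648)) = -17785001091836 /11718837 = -1517642.16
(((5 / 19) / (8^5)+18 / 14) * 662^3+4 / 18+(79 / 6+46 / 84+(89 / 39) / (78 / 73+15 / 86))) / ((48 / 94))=415201381265815484813 / 568395988992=730479083.78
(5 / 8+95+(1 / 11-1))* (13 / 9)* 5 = 541775 / 792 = 684.06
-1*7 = -7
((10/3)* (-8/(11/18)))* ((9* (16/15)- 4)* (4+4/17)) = -193536/187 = -1034.95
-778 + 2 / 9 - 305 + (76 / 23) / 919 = -205979381 / 190233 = -1082.77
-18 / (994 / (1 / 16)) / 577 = -9 / 4588304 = -0.00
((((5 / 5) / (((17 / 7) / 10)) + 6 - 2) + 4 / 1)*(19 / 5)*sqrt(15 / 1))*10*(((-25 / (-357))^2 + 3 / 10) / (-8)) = -760484329*sqrt(15) / 43332660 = -67.97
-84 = -84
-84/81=-28/27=-1.04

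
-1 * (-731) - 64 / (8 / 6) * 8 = 347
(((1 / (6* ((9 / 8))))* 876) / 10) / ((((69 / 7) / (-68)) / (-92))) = 8236.56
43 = 43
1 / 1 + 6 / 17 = 23 / 17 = 1.35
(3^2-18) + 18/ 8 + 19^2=1417/ 4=354.25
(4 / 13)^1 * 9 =36 / 13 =2.77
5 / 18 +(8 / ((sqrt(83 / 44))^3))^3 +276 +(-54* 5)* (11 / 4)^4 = -17470543 / 1152 +3838050304* sqrt(913) / 3939040643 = -15135.96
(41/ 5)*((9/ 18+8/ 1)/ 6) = 697/ 60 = 11.62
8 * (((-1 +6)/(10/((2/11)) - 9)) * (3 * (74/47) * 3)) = 13320/1081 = 12.32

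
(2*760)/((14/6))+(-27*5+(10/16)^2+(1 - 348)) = 76079/448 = 169.82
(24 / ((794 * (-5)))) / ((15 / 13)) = -52 / 9925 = -0.01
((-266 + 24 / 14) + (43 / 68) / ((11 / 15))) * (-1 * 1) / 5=275857 / 5236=52.68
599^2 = 358801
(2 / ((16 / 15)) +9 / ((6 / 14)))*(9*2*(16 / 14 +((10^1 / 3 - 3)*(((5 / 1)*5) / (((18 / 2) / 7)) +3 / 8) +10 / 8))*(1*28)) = 830027 / 8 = 103753.38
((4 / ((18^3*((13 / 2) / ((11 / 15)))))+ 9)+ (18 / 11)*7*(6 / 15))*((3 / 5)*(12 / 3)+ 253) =3468.82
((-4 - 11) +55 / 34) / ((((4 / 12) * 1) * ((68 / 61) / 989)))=-82349085 / 2312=-35618.12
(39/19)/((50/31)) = 1209/950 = 1.27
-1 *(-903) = 903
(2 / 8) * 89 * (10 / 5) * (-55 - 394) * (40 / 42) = -399610 / 21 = -19029.05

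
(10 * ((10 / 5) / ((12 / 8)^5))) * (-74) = -47360 / 243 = -194.90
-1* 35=-35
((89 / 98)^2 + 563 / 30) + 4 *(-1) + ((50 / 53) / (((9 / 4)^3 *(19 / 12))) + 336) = 4132004494987 / 11750542020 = 351.64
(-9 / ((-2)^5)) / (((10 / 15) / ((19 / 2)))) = 513 / 128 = 4.01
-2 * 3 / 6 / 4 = -1 / 4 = -0.25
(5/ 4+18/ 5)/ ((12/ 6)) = 97/ 40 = 2.42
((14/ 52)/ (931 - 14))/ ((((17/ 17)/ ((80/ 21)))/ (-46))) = -1840/ 35763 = -0.05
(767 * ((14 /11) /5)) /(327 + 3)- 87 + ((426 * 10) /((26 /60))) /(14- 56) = -264655696 /825825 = -320.47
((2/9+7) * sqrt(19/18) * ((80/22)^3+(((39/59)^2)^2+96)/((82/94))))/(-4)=-6806224710481885 * sqrt(38)/142831405540296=-293.75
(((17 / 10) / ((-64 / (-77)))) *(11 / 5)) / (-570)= -14399 / 1824000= -0.01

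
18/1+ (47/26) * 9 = 891/26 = 34.27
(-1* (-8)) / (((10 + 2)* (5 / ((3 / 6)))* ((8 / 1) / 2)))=1 / 60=0.02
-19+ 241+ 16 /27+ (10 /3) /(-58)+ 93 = 247064 /783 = 315.54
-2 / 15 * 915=-122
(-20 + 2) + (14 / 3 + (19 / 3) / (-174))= -6979 / 522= -13.37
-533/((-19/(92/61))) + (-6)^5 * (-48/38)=11433100/1159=9864.62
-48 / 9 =-16 / 3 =-5.33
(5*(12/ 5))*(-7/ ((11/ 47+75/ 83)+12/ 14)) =-573447/ 13618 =-42.11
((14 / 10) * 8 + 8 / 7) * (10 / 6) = 144 / 7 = 20.57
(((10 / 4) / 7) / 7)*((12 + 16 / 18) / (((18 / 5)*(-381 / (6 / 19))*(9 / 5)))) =-7250 / 86194773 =-0.00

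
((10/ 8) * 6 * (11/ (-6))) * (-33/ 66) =6.88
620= 620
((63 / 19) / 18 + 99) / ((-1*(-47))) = 3769 / 1786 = 2.11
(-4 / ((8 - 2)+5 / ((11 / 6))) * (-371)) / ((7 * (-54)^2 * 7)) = 583 / 489888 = 0.00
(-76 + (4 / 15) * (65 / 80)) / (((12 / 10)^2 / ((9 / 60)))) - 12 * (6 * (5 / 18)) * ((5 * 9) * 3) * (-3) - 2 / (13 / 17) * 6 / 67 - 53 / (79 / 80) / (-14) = 8095.71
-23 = -23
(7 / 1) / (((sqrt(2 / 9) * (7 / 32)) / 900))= 43200 * sqrt(2)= 61094.03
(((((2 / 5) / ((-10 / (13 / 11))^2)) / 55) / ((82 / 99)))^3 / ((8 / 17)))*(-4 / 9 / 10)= -6646515993 / 38155548650312500000000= -0.00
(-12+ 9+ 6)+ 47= 50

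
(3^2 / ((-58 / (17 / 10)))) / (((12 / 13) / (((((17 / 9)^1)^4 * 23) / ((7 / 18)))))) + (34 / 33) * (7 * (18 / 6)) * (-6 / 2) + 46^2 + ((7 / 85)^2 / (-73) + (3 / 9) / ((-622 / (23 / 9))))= 1307263135731743017 / 712042775274600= 1835.93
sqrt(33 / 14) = sqrt(462) / 14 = 1.54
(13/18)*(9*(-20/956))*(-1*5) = 325/478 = 0.68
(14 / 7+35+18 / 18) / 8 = 19 / 4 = 4.75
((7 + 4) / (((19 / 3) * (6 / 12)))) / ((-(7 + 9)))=-33 / 152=-0.22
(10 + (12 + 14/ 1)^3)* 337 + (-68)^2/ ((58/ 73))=172036754/ 29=5932301.86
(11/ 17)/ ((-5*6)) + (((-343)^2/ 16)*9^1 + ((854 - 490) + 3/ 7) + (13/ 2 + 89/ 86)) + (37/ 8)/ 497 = 66549.51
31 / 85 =0.36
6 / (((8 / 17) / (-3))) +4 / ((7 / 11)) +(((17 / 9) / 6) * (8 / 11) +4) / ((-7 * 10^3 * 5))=-166135003 / 5197500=-31.96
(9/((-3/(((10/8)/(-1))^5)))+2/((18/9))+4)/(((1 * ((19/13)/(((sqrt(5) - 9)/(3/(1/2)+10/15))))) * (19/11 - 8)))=3731013/1789952 - 414557 * sqrt(5)/1789952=1.57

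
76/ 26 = 38/ 13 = 2.92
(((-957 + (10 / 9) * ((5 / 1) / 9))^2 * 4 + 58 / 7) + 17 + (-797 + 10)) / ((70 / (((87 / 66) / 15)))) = 22145036318 / 4822335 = 4592.18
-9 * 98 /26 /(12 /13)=-147 /4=-36.75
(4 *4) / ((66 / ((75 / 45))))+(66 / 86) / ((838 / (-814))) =-608989 / 1783683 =-0.34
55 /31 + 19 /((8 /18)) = 5521 /124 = 44.52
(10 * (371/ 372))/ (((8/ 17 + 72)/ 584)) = 328865/ 4092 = 80.37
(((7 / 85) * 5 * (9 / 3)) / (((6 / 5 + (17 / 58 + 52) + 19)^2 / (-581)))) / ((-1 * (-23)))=-1026104100 / 172808912839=-0.01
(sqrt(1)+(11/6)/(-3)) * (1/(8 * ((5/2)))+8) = 1127/360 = 3.13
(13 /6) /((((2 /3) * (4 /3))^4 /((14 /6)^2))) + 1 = 162983 /8192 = 19.90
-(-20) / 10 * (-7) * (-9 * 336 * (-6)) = -254016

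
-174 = -174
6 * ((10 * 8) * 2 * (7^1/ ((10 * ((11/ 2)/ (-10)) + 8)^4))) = 21504/ 125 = 172.03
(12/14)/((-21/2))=-4/49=-0.08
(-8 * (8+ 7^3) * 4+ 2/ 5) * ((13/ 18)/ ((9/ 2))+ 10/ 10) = -13034.20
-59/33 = -1.79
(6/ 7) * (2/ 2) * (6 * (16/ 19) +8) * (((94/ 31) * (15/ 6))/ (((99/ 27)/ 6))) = 203040/ 1463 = 138.78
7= 7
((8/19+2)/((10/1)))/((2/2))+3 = 308/95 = 3.24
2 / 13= 0.15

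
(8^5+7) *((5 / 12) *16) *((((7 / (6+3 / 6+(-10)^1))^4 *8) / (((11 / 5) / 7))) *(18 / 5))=3523968000 / 11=320360727.27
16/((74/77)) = 616/37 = 16.65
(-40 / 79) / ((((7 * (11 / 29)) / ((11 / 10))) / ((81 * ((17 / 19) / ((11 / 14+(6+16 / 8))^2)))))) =-496944 / 2523181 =-0.20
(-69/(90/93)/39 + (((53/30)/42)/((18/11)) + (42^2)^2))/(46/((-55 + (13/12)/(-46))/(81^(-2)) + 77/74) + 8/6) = 322123358169327440039/138013808044320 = 2333993.70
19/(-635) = -19/635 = -0.03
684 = 684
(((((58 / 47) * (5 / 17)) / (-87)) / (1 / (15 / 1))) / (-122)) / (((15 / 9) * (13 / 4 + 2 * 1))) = 0.00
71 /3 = 23.67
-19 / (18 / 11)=-209 / 18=-11.61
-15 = -15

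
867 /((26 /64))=27744 /13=2134.15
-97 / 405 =-0.24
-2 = -2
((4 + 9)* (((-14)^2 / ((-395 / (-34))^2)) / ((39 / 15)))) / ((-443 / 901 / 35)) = -1429014832 / 2764763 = -516.87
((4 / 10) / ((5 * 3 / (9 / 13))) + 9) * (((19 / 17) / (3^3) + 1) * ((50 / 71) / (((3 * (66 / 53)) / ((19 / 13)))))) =470275042 / 181748853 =2.59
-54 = -54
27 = 27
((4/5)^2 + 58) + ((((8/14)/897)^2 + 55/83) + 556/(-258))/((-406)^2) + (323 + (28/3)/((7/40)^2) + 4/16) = 99539675811330912701/144963811260839025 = 686.65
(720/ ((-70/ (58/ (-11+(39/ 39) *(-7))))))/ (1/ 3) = 696/ 7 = 99.43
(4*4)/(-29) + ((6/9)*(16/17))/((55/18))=-9392/27115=-0.35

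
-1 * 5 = -5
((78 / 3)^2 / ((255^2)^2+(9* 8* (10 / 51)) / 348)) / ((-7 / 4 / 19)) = -0.00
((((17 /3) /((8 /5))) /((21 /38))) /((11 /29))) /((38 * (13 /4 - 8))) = -2465 /26334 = -0.09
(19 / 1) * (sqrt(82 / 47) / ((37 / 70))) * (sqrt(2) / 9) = 2660 * sqrt(1927) / 15651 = 7.46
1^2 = 1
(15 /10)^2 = 9 /4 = 2.25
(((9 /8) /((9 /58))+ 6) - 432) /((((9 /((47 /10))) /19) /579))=-2405704.79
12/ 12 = 1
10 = 10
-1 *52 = -52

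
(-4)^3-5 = -69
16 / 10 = 8 / 5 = 1.60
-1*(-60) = 60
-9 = -9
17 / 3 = 5.67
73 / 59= 1.24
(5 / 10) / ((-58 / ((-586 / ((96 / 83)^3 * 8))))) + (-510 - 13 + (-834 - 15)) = -563062481897 / 410517504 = -1371.59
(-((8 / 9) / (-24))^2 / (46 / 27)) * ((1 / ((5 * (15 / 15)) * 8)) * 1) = -1 / 49680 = -0.00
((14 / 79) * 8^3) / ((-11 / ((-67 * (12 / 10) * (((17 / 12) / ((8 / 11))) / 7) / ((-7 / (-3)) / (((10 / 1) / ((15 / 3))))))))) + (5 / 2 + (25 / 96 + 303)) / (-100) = 155.13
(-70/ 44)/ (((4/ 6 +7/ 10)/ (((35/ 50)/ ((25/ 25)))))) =-735/ 902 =-0.81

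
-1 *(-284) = 284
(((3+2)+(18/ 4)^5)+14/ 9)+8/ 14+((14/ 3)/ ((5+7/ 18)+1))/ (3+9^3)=26197215937/ 14142240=1852.41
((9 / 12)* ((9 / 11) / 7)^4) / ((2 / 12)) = 59049 / 70306082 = 0.00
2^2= 4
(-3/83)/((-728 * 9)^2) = -1/1187694144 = -0.00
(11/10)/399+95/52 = 189811/103740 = 1.83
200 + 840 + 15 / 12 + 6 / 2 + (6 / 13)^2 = 706057 / 676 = 1044.46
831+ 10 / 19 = 15799 / 19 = 831.53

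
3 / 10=0.30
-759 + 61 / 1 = -698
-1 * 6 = -6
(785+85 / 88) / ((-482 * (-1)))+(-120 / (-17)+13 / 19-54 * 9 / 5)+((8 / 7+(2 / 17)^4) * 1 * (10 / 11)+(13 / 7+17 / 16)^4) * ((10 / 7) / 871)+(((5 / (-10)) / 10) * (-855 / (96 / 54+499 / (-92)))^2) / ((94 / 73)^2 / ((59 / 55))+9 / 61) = -5111214045413912830684204585199052744001 / 2986453292588297497216995554493562880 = -1711.47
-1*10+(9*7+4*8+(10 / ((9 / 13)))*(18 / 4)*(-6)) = -305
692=692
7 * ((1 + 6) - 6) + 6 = 13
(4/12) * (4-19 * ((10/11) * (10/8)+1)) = -805/66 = -12.20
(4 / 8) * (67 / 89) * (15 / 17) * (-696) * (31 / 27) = -1204660 / 4539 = -265.40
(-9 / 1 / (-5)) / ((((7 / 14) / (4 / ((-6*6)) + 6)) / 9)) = 954 / 5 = 190.80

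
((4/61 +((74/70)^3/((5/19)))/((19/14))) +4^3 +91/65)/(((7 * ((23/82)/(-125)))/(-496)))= 5225438547552/2406145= 2171705.59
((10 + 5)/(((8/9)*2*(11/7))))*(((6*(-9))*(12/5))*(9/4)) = -137781/88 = -1565.69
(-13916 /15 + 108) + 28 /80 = -49163 /60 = -819.38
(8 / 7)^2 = 64 / 49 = 1.31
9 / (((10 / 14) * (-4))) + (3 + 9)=177 / 20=8.85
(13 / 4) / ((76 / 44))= 1.88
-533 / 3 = -177.67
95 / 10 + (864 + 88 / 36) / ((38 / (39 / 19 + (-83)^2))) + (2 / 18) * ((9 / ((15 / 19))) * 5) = 157139.89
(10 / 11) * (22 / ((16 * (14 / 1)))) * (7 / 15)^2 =7 / 360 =0.02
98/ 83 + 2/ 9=1048/ 747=1.40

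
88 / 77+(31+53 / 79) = 18146 / 553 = 32.81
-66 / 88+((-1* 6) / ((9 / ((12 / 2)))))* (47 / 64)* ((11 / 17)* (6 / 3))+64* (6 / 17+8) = 72085 / 136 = 530.04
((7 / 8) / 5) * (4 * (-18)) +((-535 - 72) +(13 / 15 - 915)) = -23006 / 15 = -1533.73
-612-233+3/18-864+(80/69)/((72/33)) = -707237/414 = -1708.30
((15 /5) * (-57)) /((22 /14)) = -1197 /11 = -108.82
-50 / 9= -5.56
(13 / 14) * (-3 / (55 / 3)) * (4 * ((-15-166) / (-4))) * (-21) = 63531 / 110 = 577.55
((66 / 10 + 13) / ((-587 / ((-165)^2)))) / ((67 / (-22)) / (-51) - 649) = 598710420 / 427401157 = 1.40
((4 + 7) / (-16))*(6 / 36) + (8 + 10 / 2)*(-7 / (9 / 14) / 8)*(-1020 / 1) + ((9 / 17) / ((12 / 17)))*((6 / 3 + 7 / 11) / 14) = 44471159 / 2464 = 18048.36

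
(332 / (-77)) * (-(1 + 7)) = 2656 / 77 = 34.49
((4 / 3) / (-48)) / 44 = -1 / 1584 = -0.00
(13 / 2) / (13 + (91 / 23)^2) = 529 / 2332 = 0.23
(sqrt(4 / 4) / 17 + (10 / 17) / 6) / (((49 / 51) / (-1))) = -8 / 49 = -0.16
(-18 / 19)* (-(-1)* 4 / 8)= -9 / 19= -0.47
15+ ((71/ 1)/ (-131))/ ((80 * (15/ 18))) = 392787/ 26200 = 14.99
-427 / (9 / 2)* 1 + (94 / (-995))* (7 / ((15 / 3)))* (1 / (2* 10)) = -42489461 / 447750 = -94.90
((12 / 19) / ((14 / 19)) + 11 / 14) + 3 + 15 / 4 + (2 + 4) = 403 / 28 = 14.39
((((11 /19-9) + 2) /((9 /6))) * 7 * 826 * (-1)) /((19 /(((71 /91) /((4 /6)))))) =7154812 /4693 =1524.57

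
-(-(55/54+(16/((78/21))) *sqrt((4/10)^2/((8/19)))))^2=-99654097/12320100 -308 *sqrt(38)/351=-13.50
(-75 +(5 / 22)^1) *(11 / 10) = -329 / 4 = -82.25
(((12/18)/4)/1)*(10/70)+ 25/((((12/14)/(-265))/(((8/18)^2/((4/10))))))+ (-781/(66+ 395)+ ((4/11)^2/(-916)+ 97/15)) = -828300015240583/217283171490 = -3812.08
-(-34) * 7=238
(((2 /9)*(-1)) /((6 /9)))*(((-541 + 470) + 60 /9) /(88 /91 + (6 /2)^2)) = 17563 /8163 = 2.15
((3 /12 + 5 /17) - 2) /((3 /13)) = -6.31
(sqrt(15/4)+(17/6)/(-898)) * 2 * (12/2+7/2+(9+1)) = -221/1796+39 * sqrt(15)/2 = 75.40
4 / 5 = 0.80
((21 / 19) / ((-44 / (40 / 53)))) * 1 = -210 / 11077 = -0.02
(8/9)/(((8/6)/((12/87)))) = 8/87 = 0.09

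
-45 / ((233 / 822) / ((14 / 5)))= -103572 / 233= -444.52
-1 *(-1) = 1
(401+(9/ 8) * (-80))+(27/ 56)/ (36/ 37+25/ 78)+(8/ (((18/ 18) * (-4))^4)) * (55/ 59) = 15363113805/ 49335328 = 311.40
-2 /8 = -1 /4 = -0.25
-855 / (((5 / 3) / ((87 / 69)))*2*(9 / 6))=-215.61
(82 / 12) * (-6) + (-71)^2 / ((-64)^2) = -162895 / 4096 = -39.77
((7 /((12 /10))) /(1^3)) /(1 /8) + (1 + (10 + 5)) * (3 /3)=188 /3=62.67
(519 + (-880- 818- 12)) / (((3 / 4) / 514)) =-816232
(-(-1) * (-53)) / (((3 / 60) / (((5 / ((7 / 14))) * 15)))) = -159000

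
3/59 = 0.05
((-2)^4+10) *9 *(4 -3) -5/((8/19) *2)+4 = 3713/16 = 232.06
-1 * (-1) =1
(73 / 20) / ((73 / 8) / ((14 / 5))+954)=0.00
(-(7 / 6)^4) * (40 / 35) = -343 / 162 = -2.12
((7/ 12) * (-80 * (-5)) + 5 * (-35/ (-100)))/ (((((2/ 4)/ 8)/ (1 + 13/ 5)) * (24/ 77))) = 217217/ 5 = 43443.40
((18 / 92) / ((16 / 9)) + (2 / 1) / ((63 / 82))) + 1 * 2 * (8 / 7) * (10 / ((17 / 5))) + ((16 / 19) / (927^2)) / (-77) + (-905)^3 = -11659401618430924044041 / 15730065467424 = -741217615.56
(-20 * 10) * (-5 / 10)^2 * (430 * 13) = -279500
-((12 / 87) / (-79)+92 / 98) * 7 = -6.56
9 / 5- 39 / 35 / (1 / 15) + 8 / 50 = -2582 / 175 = -14.75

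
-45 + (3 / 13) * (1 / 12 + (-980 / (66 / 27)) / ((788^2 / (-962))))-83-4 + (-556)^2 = 3429752767853 / 11099374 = 309004.16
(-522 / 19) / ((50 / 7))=-1827 / 475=-3.85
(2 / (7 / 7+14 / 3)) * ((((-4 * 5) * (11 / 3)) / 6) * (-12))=880 / 17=51.76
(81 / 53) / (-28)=-81 / 1484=-0.05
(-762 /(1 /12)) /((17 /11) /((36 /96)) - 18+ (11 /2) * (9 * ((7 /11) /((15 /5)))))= 603504 /223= 2706.30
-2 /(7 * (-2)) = 1 /7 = 0.14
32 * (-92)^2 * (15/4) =1015680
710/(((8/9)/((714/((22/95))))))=108358425/44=2462691.48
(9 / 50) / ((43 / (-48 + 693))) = 27 / 10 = 2.70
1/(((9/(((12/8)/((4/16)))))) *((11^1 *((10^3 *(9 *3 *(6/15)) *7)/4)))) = 1/311850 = 0.00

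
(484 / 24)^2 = 14641 / 36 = 406.69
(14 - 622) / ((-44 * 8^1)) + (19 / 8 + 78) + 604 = 60377 / 88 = 686.10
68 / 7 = 9.71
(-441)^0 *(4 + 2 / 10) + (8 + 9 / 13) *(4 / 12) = 1384 / 195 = 7.10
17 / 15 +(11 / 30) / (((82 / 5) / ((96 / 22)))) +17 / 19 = 24838 / 11685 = 2.13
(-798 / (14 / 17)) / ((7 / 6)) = -5814 / 7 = -830.57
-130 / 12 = -65 / 6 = -10.83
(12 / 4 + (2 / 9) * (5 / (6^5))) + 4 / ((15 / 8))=898153 / 174960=5.13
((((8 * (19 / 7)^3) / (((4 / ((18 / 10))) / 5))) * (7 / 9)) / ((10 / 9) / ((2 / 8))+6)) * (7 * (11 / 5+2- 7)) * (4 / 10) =-210.15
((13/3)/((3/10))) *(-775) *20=-2015000/9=-223888.89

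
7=7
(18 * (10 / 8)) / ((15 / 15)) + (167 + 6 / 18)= 1139 / 6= 189.83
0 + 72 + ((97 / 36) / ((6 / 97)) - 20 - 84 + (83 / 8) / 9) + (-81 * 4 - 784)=-118291 / 108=-1095.29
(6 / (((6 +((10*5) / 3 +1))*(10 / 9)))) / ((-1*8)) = -0.03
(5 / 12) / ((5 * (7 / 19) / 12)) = 19 / 7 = 2.71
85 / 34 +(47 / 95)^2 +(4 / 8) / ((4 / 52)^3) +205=11788859 / 9025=1306.24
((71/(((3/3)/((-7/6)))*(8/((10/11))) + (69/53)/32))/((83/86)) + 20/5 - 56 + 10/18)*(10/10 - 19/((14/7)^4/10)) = 21884922587/32855384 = 666.10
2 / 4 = 1 / 2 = 0.50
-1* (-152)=152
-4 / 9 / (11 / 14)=-56 / 99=-0.57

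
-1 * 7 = -7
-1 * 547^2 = -299209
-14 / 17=-0.82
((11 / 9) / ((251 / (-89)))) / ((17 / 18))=-1958 / 4267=-0.46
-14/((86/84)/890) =-523320/43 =-12170.23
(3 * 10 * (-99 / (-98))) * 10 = 14850 / 49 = 303.06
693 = 693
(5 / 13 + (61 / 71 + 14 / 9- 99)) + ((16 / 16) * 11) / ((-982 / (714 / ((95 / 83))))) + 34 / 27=-118486478236 / 1162440045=-101.93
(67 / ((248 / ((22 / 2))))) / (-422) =-737 / 104656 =-0.01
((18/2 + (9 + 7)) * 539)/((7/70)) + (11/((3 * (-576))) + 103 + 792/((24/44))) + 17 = 235564405/1728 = 136321.99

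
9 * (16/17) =144/17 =8.47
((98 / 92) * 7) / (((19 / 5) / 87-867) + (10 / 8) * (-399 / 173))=-51624930 / 6022297391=-0.01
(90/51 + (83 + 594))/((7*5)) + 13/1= 19274/595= 32.39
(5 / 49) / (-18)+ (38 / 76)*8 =3523 / 882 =3.99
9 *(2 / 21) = 6 / 7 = 0.86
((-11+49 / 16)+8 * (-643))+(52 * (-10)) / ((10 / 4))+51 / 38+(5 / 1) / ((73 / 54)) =-118835869 / 22192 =-5354.90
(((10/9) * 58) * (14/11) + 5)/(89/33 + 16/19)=163685/6657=24.59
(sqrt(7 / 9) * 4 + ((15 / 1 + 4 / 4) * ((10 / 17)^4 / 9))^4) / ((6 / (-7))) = -14 * sqrt(7) / 9 - 2293760000000000000000 / 957798239688750972311523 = -4.12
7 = 7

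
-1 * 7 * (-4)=28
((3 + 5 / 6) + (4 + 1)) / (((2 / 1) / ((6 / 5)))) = 53 / 10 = 5.30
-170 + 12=-158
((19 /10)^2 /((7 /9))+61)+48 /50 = 66.60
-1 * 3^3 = -27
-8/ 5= -1.60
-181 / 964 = -0.19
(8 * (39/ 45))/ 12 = 26/ 45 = 0.58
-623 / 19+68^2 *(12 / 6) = 175089 / 19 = 9215.21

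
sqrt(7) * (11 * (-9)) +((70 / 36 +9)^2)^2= 1506138481 / 104976 - 99 * sqrt(7)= 14085.53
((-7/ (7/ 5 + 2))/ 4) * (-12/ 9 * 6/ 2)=35/ 17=2.06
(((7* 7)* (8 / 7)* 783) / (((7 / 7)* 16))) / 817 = 5481 / 1634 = 3.35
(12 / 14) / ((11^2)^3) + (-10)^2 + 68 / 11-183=-952616659 / 12400927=-76.82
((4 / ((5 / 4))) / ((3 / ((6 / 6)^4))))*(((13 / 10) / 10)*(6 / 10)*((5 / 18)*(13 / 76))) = 0.00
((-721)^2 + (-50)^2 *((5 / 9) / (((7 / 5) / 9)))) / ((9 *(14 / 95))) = 351631765 / 882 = 398675.47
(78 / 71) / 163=78 / 11573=0.01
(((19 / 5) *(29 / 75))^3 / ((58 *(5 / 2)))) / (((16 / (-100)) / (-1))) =5768419 / 42187500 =0.14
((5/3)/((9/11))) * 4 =220/27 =8.15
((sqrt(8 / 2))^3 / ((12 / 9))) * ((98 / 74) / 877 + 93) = 18106836 / 32449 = 558.01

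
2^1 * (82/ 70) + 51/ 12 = 923/ 140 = 6.59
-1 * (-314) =314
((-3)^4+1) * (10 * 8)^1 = 6560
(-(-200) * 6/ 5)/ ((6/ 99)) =3960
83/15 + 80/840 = 197/35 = 5.63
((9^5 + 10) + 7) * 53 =3130498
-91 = -91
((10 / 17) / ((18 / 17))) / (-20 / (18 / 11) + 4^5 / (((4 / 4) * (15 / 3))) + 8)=25 / 9026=0.00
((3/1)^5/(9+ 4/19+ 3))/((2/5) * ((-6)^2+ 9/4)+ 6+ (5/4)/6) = 0.93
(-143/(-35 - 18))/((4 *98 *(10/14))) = 143/14840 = 0.01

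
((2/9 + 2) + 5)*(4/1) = 260/9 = 28.89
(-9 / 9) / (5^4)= -1 / 625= -0.00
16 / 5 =3.20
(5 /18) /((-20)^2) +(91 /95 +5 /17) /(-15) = -192497 /2325600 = -0.08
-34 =-34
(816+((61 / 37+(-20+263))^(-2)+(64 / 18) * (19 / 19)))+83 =665588104913 / 737448336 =902.56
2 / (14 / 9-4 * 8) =-9 / 137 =-0.07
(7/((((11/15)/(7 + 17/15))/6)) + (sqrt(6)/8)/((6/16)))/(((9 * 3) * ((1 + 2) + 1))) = sqrt(6)/324 + 427/99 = 4.32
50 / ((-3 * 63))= -50 / 189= -0.26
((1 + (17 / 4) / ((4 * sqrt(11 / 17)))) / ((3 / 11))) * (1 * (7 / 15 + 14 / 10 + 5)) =1133 / 45 + 1751 * sqrt(187) / 720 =58.43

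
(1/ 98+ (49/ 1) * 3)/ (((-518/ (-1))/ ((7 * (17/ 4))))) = 244919/ 29008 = 8.44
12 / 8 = 3 / 2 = 1.50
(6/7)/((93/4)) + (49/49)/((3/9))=659/217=3.04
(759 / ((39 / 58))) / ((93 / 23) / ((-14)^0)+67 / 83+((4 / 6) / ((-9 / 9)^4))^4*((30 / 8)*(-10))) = -34379181 / 77870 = -441.49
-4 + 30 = 26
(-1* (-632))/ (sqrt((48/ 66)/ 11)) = 1738* sqrt(2) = 2457.90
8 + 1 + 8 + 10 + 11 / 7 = 200 / 7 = 28.57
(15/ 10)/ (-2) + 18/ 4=15/ 4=3.75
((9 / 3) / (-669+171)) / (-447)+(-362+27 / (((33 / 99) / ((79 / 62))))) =-258.79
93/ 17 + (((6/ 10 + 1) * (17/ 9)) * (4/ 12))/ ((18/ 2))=115307/ 20655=5.58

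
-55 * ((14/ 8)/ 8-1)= 1375/ 32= 42.97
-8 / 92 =-2 / 23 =-0.09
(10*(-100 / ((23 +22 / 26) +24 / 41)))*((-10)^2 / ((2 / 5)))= -66625000 / 6511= -10232.68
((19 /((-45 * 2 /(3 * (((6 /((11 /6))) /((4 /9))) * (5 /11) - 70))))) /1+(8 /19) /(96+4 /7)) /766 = 98417681 /1785688476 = 0.06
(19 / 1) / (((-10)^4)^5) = 19 / 100000000000000000000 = 0.00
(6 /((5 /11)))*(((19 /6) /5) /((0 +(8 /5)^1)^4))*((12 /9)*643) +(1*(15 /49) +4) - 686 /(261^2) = 3752802946033 /3418039296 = 1097.94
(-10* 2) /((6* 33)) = -0.10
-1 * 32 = -32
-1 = -1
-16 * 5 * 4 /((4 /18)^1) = -1440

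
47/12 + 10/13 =731/156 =4.69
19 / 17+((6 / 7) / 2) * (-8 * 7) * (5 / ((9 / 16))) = -10823 / 51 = -212.22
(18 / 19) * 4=72 / 19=3.79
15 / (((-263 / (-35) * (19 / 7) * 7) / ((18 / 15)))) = 630 / 4997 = 0.13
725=725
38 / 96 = 19 / 48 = 0.40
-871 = -871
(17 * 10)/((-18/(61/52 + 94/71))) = -261205/11076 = -23.58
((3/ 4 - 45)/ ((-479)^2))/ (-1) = 177/ 917764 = 0.00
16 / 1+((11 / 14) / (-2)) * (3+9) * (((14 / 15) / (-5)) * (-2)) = 356 / 25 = 14.24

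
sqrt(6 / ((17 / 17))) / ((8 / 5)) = 5*sqrt(6) / 8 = 1.53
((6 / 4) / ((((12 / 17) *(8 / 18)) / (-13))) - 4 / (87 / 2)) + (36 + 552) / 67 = -9974041 / 186528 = -53.47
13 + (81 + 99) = 193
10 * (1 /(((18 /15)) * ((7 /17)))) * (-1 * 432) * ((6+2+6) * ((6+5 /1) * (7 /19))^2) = -725709600 /361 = -2010275.90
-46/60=-23/30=-0.77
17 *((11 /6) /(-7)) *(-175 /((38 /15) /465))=143018.09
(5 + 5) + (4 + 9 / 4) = 65 / 4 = 16.25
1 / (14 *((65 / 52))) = 2 / 35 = 0.06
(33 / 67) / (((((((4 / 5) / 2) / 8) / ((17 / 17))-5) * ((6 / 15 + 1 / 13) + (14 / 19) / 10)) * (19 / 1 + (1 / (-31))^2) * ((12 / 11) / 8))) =-237367 / 3403332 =-0.07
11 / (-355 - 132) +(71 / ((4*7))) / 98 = 4393 / 1336328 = 0.00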